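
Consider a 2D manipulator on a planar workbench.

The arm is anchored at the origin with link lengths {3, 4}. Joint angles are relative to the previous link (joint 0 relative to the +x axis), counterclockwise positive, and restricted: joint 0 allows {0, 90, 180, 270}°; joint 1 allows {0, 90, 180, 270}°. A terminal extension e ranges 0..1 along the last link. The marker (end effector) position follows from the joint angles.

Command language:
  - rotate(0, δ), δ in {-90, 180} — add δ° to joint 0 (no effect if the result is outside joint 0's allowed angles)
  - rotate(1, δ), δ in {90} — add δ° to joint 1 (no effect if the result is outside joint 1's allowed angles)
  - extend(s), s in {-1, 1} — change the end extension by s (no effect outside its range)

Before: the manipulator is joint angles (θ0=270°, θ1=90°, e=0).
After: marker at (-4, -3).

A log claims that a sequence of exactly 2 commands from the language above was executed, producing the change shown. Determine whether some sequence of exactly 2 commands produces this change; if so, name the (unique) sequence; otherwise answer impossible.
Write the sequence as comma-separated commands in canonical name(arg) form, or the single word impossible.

t0: joint angles (θ0=270°, θ1=90°, e=0)
[1] after rotate(1, 90): joint angles (θ0=270°, θ1=180°, e=0)
[2] after rotate(1, 90): joint angles (θ0=270°, θ1=270°, e=0)
uniquely the one of 25 2-step routes that fits.

rotate(1, 90), rotate(1, 90)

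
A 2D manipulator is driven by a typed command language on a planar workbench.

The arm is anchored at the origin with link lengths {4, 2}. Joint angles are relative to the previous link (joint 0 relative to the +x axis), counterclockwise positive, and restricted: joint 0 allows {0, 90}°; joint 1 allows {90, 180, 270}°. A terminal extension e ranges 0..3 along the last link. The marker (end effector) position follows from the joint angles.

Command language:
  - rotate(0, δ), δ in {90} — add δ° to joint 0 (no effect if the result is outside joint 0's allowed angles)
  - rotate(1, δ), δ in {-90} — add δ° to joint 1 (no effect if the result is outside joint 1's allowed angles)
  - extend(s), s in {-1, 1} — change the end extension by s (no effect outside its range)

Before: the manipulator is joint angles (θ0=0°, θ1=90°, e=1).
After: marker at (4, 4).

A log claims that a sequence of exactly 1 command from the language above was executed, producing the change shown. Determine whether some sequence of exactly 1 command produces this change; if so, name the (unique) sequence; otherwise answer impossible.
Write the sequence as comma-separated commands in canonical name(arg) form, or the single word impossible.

extend(1)

from: joint angles (θ0=0°, θ1=90°, e=1)
step 1 (extend(1)): joint angles (θ0=0°, θ1=90°, e=2)
all 4 alternatives checked — unique.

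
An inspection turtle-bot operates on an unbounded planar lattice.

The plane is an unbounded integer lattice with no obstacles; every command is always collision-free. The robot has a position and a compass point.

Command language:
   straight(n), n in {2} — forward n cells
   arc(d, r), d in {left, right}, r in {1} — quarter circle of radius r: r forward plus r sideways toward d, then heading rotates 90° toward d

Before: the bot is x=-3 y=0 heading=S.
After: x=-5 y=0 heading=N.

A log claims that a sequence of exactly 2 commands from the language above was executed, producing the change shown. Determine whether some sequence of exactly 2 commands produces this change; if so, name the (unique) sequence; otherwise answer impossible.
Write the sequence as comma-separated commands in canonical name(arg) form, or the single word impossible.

arc(right, 1), arc(right, 1)

key: cell and facing (now N) both changed — the 2 commands mix motion and turning
start: x=-3 y=0 heading=S
step 1 (arc(right, 1)): x=-4 y=-1 heading=W
step 2 (arc(right, 1)): x=-5 y=0 heading=N
all 9 alternatives checked — unique.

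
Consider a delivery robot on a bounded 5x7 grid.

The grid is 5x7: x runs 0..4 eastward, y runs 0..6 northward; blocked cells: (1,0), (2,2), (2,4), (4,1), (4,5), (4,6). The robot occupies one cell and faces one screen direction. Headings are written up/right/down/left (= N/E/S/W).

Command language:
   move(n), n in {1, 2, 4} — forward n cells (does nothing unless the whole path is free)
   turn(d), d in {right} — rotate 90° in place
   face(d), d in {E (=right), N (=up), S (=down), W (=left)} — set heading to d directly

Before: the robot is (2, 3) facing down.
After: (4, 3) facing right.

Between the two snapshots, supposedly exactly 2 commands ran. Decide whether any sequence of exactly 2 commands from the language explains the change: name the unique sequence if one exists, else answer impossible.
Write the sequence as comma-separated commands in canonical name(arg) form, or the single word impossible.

face(E), move(2)

key: position moved to (4,3) AND the heading swung to E — translation plus rotation needed
t0: (2, 3) facing down
t=1 face(E) ⇒ (2, 3) facing right
t=2 move(2) ⇒ (4, 3) facing right
uniquely the one of 64 2-step routes that fits.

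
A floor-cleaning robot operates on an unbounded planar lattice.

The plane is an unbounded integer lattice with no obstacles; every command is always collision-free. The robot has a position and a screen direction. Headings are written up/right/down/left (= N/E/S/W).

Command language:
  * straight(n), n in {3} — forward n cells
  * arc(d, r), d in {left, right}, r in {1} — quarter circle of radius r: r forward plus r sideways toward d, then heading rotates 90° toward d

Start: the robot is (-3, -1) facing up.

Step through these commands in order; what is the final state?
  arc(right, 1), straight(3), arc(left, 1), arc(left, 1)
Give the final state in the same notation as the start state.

(1, 2) facing left

start: (-3, -1) facing up
t=1 arc(right, 1) ⇒ (-2, 0) facing right
t=2 straight(3) ⇒ (1, 0) facing right
t=3 arc(left, 1) ⇒ (2, 1) facing up
t=4 arc(left, 1) ⇒ (1, 2) facing left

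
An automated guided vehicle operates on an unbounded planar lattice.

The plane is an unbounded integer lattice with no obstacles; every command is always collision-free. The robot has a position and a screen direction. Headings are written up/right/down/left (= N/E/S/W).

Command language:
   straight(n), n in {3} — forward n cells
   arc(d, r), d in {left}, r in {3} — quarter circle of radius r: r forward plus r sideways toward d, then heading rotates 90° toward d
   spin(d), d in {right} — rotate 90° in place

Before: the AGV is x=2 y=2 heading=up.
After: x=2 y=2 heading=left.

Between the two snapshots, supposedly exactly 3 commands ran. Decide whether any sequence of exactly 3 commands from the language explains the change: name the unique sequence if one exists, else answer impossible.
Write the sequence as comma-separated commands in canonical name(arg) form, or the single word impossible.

spin(right), spin(right), spin(right)

key: (2,2) unmoved — no command in the sequence translates
initial: x=2 y=2 heading=up
[1] after spin(right): x=2 y=2 heading=right
[2] after spin(right): x=2 y=2 heading=down
[3] after spin(right): x=2 y=2 heading=left
uniquely the one of 27 3-step routes that fits.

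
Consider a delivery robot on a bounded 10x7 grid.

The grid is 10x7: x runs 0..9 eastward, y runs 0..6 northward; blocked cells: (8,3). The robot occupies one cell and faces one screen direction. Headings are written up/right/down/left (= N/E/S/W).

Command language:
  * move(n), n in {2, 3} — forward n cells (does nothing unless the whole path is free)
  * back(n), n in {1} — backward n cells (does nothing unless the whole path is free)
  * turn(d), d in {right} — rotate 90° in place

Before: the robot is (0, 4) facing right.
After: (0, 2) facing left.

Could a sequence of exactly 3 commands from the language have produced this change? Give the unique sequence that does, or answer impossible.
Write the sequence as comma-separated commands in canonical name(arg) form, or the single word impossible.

turn(right), move(2), turn(right)

key: position moved to (0,2) AND the heading swung to W — translation plus rotation needed
start: (0, 4) facing right
1. turn(right) → (0, 4) facing down
2. move(2) → (0, 2) facing down
3. turn(right) → (0, 2) facing left
uniquely the one of 64 3-step routes that fits.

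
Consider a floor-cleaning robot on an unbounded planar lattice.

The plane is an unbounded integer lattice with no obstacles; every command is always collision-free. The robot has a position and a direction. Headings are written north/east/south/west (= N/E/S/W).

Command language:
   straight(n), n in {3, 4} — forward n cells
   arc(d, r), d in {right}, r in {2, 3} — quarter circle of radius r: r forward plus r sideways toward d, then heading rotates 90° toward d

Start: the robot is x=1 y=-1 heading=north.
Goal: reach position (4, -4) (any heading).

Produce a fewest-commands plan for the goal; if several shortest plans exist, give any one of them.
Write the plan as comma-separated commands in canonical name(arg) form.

arc(right, 3), arc(right, 3), arc(right, 3)

from: x=1 y=-1 heading=north
t=1 arc(right, 3) ⇒ x=4 y=2 heading=east
t=2 arc(right, 3) ⇒ x=7 y=-1 heading=south
t=3 arc(right, 3) ⇒ x=4 y=-4 heading=west
shorter routes all fall short; 3 is best.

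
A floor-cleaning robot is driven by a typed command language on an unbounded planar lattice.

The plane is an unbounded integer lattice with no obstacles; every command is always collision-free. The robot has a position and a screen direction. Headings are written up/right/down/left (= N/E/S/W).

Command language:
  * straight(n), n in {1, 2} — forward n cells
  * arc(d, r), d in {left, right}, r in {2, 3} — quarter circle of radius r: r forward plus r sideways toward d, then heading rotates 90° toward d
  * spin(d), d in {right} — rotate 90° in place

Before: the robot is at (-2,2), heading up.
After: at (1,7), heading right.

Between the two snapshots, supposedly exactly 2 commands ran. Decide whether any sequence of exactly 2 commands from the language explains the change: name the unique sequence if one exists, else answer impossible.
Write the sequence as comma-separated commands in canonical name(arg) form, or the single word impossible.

key: position moved to (1,7) AND the heading swung to E — translation plus rotation needed
initial: at (-2,2), heading up
step 1 (straight(2)): at (-2,4), heading up
step 2 (arc(right, 3)): at (1,7), heading right
no rival 2-sequence matches.

straight(2), arc(right, 3)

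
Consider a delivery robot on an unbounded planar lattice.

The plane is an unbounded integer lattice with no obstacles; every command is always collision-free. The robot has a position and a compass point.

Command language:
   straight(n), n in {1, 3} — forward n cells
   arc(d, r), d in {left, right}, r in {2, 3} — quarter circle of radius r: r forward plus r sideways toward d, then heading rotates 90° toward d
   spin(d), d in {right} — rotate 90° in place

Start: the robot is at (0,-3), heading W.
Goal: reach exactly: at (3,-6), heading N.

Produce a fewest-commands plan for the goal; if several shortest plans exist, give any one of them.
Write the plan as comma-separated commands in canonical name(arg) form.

t0: at (0,-3), heading W
t=1 arc(left, 2) ⇒ at (-2,-5), heading S
t=2 arc(left, 3) ⇒ at (1,-8), heading E
t=3 arc(left, 2) ⇒ at (3,-6), heading N
nothing shorter than 3 reaches the goal.

arc(left, 2), arc(left, 3), arc(left, 2)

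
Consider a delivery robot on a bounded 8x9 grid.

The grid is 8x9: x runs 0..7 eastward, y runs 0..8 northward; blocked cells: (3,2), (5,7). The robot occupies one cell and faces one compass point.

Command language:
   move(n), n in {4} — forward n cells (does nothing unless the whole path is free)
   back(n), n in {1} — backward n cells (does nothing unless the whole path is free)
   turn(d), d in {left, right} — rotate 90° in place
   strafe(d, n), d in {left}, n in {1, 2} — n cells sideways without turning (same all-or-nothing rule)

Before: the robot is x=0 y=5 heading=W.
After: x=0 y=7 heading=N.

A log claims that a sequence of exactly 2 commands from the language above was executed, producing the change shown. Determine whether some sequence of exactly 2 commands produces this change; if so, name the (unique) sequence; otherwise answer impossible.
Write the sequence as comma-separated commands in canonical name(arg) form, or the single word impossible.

every 2-command combo misses the target.

impossible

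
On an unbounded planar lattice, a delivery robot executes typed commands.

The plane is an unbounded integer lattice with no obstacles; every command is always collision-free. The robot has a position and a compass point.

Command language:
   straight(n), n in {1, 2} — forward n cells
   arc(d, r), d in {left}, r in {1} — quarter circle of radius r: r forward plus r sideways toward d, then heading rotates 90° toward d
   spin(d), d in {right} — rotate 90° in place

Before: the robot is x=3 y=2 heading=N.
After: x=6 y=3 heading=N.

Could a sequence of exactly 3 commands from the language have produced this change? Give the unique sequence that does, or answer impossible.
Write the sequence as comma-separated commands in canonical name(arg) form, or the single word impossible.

key: order matters: swapping spin(right) and arc(left, 1) lands elsewhere
from: x=3 y=2 heading=N
step 1 (spin(right)): x=3 y=2 heading=E
step 2 (straight(2)): x=5 y=2 heading=E
step 3 (arc(left, 1)): x=6 y=3 heading=N
all 64 alternatives checked — unique.

spin(right), straight(2), arc(left, 1)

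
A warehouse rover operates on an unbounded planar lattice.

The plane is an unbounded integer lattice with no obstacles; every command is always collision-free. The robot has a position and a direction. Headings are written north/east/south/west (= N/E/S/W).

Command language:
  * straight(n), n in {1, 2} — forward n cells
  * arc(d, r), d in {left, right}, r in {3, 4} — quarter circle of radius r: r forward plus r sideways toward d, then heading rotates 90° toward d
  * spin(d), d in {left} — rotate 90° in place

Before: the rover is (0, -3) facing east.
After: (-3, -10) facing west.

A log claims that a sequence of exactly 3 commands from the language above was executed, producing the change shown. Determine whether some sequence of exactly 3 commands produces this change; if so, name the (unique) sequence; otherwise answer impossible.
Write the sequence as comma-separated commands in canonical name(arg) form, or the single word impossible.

arc(right, 3), arc(right, 4), straight(2)

key: order matters: swapping arc(right, 3) and straight(2) lands elsewhere
t0: (0, -3) facing east
step 1 (arc(right, 3)): (3, -6) facing south
step 2 (arc(right, 4)): (-1, -10) facing west
step 3 (straight(2)): (-3, -10) facing west
all 343 alternatives checked — unique.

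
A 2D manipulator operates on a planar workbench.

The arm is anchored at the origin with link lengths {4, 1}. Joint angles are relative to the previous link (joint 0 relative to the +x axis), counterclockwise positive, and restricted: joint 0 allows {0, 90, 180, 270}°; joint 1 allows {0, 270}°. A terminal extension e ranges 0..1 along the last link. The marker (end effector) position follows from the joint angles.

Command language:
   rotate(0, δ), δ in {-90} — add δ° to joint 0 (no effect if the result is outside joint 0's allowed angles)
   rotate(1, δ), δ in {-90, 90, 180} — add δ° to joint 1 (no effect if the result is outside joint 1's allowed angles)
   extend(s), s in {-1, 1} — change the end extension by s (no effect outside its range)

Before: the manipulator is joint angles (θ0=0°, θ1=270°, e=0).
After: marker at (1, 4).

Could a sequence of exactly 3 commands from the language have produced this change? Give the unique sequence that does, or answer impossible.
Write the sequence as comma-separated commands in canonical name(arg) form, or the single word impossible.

rotate(0, -90), rotate(0, -90), rotate(0, -90)

begin: joint angles (θ0=0°, θ1=270°, e=0)
1. rotate(0, -90) → joint angles (θ0=270°, θ1=270°, e=0)
2. rotate(0, -90) → joint angles (θ0=180°, θ1=270°, e=0)
3. rotate(0, -90) → joint angles (θ0=90°, θ1=270°, e=0)
uniquely the one of 216 3-step routes that fits.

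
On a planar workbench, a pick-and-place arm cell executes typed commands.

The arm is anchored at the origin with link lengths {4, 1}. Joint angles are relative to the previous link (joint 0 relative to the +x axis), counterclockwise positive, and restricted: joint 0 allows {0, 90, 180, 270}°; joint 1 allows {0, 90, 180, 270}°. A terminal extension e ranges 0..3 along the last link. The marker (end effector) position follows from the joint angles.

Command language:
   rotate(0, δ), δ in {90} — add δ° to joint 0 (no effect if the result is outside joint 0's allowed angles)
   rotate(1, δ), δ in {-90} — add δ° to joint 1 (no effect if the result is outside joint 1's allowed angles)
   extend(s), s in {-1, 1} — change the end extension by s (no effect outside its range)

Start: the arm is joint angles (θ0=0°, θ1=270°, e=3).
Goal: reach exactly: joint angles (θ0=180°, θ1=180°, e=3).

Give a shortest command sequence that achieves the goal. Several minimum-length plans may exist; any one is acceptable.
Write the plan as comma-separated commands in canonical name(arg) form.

start: joint angles (θ0=0°, θ1=270°, e=3)
step 1 (rotate(0, 90)): joint angles (θ0=90°, θ1=270°, e=3)
step 2 (rotate(0, 90)): joint angles (θ0=180°, θ1=270°, e=3)
step 3 (rotate(1, -90)): joint angles (θ0=180°, θ1=180°, e=3)
minimal: 3 command(s), checked below 3.

rotate(0, 90), rotate(0, 90), rotate(1, -90)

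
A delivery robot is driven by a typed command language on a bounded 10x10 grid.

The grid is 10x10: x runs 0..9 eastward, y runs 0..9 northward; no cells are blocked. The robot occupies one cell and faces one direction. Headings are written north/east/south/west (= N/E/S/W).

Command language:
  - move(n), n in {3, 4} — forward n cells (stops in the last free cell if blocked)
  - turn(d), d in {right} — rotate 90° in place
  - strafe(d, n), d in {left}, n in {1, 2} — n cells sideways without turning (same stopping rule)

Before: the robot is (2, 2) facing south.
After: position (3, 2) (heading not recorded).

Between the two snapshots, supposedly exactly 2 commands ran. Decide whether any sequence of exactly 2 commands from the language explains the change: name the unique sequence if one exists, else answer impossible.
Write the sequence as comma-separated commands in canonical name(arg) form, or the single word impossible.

strafe(left, 1), turn(right)

key: order matters: swapping strafe(left, 1) and turn(right) lands elsewhere
from: (2, 2) facing south
1. strafe(left, 1) → (3, 2) facing south
2. turn(right) → (3, 2) facing west
uniquely the one of 25 2-step routes that fits.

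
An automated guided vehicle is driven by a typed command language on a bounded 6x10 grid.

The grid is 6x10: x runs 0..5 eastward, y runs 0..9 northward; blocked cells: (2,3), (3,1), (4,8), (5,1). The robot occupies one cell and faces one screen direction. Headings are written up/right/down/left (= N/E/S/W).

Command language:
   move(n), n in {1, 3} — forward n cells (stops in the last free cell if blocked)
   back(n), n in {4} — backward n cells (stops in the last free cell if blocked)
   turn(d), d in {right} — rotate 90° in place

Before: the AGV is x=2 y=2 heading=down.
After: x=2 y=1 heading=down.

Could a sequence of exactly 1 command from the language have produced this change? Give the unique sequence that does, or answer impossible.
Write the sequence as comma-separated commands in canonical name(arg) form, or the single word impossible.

key: heading stays S — the single command does not turn
t0: x=2 y=2 heading=down
step 1 (move(1)): x=2 y=1 heading=down
no rival 1-sequence matches.

move(1)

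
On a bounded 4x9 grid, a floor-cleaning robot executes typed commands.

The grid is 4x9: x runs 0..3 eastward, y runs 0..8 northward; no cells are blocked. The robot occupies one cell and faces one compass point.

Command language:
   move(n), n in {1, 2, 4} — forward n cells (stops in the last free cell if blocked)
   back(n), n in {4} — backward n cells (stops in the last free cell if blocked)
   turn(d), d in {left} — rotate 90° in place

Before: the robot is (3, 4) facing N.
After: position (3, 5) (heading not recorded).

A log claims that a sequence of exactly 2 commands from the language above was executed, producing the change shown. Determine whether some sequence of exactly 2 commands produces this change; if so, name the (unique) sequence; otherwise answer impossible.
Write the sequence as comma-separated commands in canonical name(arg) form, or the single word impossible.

move(1), turn(left)

key: order matters: swapping move(1) and turn(left) lands elsewhere
from: (3, 4) facing N
step 1 (move(1)): (3, 5) facing N
step 2 (turn(left)): (3, 5) facing W
all 25 alternatives checked — unique.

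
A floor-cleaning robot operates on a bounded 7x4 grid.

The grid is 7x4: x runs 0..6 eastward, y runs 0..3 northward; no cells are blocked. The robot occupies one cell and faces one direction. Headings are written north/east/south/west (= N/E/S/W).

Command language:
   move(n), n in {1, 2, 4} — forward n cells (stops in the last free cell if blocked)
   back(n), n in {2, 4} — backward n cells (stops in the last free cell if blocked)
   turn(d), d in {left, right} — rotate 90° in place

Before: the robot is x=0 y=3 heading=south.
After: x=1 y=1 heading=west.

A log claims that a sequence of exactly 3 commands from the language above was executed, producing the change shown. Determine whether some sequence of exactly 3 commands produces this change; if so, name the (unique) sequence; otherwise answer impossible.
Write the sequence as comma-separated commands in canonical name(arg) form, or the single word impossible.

impossible

all 343 sequences checked — none match.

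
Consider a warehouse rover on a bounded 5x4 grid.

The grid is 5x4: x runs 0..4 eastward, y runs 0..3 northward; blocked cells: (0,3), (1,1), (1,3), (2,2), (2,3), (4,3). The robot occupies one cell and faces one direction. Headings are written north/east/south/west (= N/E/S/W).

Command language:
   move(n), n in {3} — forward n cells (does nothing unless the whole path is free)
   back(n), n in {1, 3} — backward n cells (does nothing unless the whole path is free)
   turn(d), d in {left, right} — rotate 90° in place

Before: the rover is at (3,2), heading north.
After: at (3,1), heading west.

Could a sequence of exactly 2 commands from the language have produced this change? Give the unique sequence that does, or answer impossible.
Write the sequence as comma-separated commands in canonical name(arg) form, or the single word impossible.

key: order matters: swapping back(1) and turn(left) lands elsewhere
begin: at (3,2), heading north
t=1 back(1) ⇒ at (3,1), heading north
t=2 turn(left) ⇒ at (3,1), heading west
no rival 2-sequence matches.

back(1), turn(left)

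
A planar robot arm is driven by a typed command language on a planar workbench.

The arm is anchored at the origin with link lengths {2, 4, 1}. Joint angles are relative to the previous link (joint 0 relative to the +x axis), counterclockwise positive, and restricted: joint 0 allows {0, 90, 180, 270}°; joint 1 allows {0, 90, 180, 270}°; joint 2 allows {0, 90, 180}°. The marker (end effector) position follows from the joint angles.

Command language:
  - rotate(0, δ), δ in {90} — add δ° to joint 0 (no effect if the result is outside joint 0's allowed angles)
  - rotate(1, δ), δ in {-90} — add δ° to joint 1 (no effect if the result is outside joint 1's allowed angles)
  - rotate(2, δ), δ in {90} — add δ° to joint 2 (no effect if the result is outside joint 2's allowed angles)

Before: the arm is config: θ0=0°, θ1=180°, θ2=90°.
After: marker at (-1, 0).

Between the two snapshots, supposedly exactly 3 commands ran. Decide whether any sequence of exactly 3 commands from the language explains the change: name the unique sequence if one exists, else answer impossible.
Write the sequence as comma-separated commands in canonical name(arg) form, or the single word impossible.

start: config: θ0=0°, θ1=180°, θ2=90°
t=1 rotate(2, 90) ⇒ config: θ0=0°, θ1=180°, θ2=180°
t=2 rotate(2, 90) ⇒ config: θ0=0°, θ1=180°, θ2=180°
t=3 rotate(2, 90) ⇒ config: θ0=0°, θ1=180°, θ2=180°
uniquely the one of 27 3-step routes that fits.

rotate(2, 90), rotate(2, 90), rotate(2, 90)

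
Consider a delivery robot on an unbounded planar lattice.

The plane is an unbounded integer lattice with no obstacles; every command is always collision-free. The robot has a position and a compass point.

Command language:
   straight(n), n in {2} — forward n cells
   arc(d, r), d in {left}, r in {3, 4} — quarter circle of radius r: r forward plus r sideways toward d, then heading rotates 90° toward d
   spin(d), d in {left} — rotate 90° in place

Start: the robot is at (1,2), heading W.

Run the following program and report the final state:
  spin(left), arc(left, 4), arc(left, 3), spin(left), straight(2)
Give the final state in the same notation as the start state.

at (6,1), heading W

begin: at (1,2), heading W
1. spin(left) → at (1,2), heading S
2. arc(left, 4) → at (5,-2), heading E
3. arc(left, 3) → at (8,1), heading N
4. spin(left) → at (8,1), heading W
5. straight(2) → at (6,1), heading W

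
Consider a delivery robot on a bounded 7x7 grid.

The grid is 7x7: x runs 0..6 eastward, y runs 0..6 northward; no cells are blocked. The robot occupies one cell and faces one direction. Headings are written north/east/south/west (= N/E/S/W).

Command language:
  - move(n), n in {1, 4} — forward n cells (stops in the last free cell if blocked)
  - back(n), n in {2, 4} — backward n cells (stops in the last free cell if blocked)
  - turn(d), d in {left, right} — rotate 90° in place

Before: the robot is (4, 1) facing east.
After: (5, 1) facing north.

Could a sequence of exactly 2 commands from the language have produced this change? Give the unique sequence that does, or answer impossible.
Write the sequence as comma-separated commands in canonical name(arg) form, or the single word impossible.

key: order matters: swapping move(1) and turn(left) lands elsewhere
initial: (4, 1) facing east
[1] after move(1): (5, 1) facing east
[2] after turn(left): (5, 1) facing north
uniquely the one of 36 2-step routes that fits.

move(1), turn(left)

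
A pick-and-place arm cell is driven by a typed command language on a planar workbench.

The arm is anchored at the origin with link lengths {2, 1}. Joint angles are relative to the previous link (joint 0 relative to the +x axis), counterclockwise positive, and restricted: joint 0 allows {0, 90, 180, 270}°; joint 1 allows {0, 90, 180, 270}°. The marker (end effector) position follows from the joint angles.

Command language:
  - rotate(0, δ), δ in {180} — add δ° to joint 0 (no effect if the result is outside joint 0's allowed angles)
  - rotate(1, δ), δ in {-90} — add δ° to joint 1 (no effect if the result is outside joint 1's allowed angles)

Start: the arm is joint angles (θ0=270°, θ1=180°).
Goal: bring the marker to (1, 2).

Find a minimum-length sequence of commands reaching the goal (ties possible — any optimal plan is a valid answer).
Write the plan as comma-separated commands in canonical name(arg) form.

rotate(1, -90), rotate(1, -90), rotate(1, -90), rotate(0, 180)

initial: joint angles (θ0=270°, θ1=180°)
[1] after rotate(1, -90): joint angles (θ0=270°, θ1=90°)
[2] after rotate(1, -90): joint angles (θ0=270°, θ1=0°)
[3] after rotate(1, -90): joint angles (θ0=270°, θ1=270°)
[4] after rotate(0, 180): joint angles (θ0=90°, θ1=270°)
minimal: 4 command(s), checked below 4.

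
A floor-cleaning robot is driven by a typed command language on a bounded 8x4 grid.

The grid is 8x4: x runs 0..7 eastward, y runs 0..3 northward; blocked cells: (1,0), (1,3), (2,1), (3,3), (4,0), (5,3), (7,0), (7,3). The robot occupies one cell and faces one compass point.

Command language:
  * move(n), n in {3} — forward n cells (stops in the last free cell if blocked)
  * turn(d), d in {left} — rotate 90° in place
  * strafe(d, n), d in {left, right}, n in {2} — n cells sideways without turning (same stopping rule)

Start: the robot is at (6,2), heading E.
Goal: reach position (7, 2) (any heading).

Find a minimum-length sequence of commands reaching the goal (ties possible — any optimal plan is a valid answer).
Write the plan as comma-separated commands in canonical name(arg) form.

t0: at (6,2), heading E
t=1 move(3) ⇒ at (7,2), heading E
no 0-step plan works, so 1 is optimal.

move(3)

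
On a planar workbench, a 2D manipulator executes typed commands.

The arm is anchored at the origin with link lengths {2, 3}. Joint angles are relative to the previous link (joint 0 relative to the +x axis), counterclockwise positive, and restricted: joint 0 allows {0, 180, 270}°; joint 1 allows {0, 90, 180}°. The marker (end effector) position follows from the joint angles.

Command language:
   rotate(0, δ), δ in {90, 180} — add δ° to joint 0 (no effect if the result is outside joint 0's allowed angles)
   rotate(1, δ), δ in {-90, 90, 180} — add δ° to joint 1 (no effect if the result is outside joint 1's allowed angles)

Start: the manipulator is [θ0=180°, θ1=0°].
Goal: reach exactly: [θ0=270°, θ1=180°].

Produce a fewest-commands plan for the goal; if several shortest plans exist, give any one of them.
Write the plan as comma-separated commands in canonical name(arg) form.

t0: [θ0=180°, θ1=0°]
t=1 rotate(0, 90) ⇒ [θ0=270°, θ1=0°]
t=2 rotate(1, 180) ⇒ [θ0=270°, θ1=180°]
no 1-step plan works, so 2 is optimal.

rotate(0, 90), rotate(1, 180)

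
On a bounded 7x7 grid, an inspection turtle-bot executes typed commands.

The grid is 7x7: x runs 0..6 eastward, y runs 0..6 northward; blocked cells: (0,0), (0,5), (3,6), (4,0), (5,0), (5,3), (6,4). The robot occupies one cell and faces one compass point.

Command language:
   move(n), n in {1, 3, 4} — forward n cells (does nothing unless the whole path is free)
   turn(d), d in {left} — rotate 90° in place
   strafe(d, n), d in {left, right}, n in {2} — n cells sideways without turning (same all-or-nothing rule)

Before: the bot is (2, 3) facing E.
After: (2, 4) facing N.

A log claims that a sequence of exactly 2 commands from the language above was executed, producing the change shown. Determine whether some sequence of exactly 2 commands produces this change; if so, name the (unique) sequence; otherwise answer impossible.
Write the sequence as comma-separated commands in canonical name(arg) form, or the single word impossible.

key: cell and facing (now N) both changed — the 2 commands mix motion and turning
initial: (2, 3) facing E
t=1 turn(left) ⇒ (2, 3) facing N
t=2 move(1) ⇒ (2, 4) facing N
no other 2-command option fits: unique.

turn(left), move(1)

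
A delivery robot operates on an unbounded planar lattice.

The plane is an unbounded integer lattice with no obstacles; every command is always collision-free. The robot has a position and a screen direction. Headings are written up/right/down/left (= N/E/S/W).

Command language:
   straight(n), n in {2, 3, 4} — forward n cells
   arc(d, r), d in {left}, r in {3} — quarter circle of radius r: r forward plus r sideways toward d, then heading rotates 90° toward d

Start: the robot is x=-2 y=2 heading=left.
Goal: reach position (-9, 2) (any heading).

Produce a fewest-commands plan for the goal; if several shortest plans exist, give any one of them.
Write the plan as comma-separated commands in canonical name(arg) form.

straight(4), straight(3)

begin: x=-2 y=2 heading=left
t=1 straight(4) ⇒ x=-6 y=2 heading=left
t=2 straight(3) ⇒ x=-9 y=2 heading=left
no 1-step plan works, so 2 is optimal.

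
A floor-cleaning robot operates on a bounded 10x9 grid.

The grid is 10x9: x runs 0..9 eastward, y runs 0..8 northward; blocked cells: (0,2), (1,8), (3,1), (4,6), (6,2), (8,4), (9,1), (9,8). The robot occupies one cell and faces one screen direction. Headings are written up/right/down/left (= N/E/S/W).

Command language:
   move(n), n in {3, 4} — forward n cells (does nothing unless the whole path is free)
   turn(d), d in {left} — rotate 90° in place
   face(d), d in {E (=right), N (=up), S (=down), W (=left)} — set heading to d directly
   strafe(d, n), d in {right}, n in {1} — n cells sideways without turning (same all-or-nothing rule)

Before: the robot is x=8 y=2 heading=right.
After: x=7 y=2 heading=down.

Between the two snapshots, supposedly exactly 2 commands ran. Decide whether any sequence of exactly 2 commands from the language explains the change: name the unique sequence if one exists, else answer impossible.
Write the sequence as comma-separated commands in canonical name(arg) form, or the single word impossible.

key: order matters: swapping face(S) and strafe(right, 1) lands elsewhere
start: x=8 y=2 heading=right
t=1 face(S) ⇒ x=8 y=2 heading=down
t=2 strafe(right, 1) ⇒ x=7 y=2 heading=down
no rival 2-sequence matches.

face(S), strafe(right, 1)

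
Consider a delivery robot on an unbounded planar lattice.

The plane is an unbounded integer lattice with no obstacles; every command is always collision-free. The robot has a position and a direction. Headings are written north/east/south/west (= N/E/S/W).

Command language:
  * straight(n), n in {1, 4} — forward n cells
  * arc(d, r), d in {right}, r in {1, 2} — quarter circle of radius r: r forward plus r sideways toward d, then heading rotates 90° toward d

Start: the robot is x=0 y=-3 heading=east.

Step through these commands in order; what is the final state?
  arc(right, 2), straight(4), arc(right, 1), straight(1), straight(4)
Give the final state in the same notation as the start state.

x=-4 y=-10 heading=west

from: x=0 y=-3 heading=east
step 1 (arc(right, 2)): x=2 y=-5 heading=south
step 2 (straight(4)): x=2 y=-9 heading=south
step 3 (arc(right, 1)): x=1 y=-10 heading=west
step 4 (straight(1)): x=0 y=-10 heading=west
step 5 (straight(4)): x=-4 y=-10 heading=west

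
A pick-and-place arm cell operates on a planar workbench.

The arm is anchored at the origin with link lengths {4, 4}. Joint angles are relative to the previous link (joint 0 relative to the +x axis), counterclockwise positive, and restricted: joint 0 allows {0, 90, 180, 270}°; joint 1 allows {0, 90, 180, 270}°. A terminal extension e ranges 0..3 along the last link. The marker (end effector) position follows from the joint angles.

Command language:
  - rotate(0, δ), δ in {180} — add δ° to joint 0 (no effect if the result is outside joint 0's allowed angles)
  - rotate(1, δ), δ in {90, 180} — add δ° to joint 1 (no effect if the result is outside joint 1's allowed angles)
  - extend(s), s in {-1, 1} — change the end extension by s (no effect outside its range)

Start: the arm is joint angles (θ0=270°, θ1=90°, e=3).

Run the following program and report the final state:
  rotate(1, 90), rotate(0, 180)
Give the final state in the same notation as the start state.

initial: joint angles (θ0=270°, θ1=90°, e=3)
1. rotate(1, 90) → joint angles (θ0=270°, θ1=180°, e=3)
2. rotate(0, 180) → joint angles (θ0=90°, θ1=180°, e=3)

joint angles (θ0=90°, θ1=180°, e=3)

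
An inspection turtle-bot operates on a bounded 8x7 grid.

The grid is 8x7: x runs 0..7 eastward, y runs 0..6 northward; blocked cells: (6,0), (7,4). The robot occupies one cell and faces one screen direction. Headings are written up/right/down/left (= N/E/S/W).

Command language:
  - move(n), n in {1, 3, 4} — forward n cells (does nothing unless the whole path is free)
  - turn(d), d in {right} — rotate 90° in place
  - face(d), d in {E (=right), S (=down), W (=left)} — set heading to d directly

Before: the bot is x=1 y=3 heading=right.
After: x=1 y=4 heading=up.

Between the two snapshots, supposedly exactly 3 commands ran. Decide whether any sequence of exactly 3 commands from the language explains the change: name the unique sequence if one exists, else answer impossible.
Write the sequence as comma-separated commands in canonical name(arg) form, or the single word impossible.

key: running move(1) before face(W) would end elsewhere — order is forced
initial: x=1 y=3 heading=right
[1] after face(W): x=1 y=3 heading=left
[2] after turn(right): x=1 y=3 heading=up
[3] after move(1): x=1 y=4 heading=up
uniquely the one of 343 3-step routes that fits.

face(W), turn(right), move(1)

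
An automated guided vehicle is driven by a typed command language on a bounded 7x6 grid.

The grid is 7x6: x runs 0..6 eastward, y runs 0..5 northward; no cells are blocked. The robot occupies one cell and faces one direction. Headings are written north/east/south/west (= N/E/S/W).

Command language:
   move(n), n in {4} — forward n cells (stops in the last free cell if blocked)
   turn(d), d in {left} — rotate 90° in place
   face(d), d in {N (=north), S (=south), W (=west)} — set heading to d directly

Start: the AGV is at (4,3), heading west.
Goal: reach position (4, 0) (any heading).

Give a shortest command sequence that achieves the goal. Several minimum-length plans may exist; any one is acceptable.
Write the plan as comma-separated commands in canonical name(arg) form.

face(S), move(4)

begin: at (4,3), heading west
1. face(S) → at (4,3), heading south
2. move(4) → at (4,0), heading south
nothing shorter than 2 reaches the goal.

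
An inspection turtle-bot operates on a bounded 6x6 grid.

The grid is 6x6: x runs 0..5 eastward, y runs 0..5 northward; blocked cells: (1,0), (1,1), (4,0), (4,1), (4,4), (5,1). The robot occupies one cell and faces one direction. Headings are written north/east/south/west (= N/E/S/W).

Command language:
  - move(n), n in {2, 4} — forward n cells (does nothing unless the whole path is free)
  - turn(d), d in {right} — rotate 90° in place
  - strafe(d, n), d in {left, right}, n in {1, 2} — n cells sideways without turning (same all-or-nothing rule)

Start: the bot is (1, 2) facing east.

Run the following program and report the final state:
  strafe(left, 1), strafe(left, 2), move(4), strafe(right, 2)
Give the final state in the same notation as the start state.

initial: (1, 2) facing east
1. strafe(left, 1) → (1, 3) facing east
2. strafe(left, 2) → (1, 5) facing east
3. move(4) → (5, 5) facing east
4. strafe(right, 2) → (5, 3) facing east

(5, 3) facing east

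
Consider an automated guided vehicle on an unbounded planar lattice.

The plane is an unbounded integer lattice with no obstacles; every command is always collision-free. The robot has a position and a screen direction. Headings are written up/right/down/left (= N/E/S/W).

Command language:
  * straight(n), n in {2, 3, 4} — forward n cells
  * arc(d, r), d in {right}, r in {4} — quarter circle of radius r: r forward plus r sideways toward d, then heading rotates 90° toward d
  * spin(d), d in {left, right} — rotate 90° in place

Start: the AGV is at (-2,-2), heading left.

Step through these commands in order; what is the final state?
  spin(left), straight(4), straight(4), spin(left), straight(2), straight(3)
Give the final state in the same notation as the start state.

at (3,-10), heading right

from: at (-2,-2), heading left
step 1 (spin(left)): at (-2,-2), heading down
step 2 (straight(4)): at (-2,-6), heading down
step 3 (straight(4)): at (-2,-10), heading down
step 4 (spin(left)): at (-2,-10), heading right
step 5 (straight(2)): at (0,-10), heading right
step 6 (straight(3)): at (3,-10), heading right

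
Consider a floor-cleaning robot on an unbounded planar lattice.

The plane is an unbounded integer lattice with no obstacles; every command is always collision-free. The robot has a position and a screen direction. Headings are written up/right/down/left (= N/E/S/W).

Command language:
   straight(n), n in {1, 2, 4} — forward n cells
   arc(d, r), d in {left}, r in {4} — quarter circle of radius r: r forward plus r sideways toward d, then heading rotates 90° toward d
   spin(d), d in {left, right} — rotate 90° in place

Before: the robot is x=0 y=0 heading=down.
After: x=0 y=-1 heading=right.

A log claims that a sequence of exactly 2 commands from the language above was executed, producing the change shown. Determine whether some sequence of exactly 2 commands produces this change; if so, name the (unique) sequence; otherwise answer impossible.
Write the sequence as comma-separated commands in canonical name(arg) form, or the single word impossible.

key: cell and facing (now E) both changed — the 2 commands mix motion and turning
initial: x=0 y=0 heading=down
t=1 straight(1) ⇒ x=0 y=-1 heading=down
t=2 spin(left) ⇒ x=0 y=-1 heading=right
all 36 alternatives checked — unique.

straight(1), spin(left)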